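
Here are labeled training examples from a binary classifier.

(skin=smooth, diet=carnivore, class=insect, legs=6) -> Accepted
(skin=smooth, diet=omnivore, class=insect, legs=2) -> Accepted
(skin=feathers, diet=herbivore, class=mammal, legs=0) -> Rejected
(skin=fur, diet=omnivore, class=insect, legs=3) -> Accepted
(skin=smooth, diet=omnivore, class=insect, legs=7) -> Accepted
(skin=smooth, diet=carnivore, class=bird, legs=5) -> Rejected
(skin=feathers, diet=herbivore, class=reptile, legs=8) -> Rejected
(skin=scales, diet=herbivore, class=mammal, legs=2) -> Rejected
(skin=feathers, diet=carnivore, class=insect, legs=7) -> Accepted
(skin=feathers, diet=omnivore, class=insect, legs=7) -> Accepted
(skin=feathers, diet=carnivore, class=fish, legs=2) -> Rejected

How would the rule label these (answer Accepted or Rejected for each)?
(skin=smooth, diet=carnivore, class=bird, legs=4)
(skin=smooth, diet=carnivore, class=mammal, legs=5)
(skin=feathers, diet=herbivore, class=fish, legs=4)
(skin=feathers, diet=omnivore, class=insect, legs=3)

Rejected, Rejected, Rejected, Accepted

The rule appears to be: class is insect.
(skin=smooth, diet=carnivore, class=bird, legs=4) → class is bird → Rejected. (skin=smooth, diet=carnivore, class=mammal, legs=5) → class is mammal → Rejected. (skin=feathers, diet=herbivore, class=fish, legs=4) → class is fish → Rejected. (skin=feathers, diet=omnivore, class=insect, legs=3) → class is insect → Accepted.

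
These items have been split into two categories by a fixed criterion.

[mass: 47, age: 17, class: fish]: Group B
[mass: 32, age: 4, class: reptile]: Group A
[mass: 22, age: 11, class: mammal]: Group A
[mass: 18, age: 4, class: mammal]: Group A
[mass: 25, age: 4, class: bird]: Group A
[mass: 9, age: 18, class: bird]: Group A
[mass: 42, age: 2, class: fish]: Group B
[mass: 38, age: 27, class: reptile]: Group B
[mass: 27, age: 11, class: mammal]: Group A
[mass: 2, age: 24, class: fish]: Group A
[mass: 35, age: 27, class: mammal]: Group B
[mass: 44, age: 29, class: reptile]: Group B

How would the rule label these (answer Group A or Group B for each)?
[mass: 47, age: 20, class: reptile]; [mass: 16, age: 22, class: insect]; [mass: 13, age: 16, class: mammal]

Group B, Group A, Group A

The classifier is using: mass ≤ 32.
[mass: 47, age: 20, class: reptile] → mass = 47 → Group B.
[mass: 16, age: 22, class: insect] → mass = 16 → Group A.
[mass: 13, age: 16, class: mammal] → mass = 13 → Group A.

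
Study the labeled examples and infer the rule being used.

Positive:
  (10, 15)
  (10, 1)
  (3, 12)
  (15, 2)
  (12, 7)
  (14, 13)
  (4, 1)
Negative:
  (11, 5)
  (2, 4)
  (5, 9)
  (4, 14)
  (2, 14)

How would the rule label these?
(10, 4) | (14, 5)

Negative, Positive

The distinguishing property — sum is odd — holds for all the 'Positive' cases and none of the 'Negative' cases.
Negative: (10, 4), since 10+4 = 14.
Positive: (14, 5), since 14+5 = 19.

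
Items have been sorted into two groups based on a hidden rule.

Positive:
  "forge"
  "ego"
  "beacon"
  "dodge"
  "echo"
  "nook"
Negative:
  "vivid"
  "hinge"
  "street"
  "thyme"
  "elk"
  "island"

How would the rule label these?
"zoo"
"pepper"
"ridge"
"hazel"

Positive, Negative, Negative, Negative

'Positive' ⟺ contains 'o'.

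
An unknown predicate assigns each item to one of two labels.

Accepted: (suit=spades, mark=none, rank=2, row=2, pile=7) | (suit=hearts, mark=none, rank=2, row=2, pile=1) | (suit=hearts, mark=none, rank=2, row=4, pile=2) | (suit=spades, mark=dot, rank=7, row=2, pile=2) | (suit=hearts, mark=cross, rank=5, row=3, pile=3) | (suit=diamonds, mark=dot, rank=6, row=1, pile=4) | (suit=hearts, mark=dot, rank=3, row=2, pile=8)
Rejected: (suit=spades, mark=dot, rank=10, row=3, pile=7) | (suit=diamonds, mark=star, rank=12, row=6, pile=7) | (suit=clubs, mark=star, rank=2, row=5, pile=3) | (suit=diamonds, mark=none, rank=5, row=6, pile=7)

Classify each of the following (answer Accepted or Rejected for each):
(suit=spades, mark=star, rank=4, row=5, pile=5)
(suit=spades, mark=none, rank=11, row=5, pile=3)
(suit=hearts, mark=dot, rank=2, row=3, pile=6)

The classifier is using: row ≤ 4 AND rank ≤ 7.

Rejected, Rejected, Accepted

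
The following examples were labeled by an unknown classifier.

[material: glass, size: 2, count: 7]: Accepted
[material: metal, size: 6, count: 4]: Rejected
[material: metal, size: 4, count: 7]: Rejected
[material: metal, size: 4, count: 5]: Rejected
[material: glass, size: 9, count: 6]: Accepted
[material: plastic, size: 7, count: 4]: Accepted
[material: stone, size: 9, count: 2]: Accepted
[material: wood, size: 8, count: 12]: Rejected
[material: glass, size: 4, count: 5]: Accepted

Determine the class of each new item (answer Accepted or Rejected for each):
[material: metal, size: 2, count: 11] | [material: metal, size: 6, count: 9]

Rejected, Rejected

Rule: material is glass OR size is odd. This holds for each 'Accepted' example and fails for each 'Rejected' one.
[material: metal, size: 2, count: 11]: material is metal, size = 2, doesn't qualify → Rejected. [material: metal, size: 6, count: 9]: material is metal, size = 6, doesn't qualify → Rejected.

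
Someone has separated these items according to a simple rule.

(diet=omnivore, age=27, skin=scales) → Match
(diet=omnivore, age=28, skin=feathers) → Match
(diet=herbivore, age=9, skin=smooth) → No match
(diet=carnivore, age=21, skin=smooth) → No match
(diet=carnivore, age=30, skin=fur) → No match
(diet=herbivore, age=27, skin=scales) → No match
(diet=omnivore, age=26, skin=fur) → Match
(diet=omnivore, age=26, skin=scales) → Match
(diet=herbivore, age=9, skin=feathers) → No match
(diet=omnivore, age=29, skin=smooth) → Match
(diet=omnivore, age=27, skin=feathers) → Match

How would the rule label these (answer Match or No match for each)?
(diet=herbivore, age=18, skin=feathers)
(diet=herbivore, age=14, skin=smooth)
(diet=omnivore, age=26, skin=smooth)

Looking at the examples, the only property every 'Match' case has and every 'No match' case lacks is: diet is omnivore.

No match, No match, Match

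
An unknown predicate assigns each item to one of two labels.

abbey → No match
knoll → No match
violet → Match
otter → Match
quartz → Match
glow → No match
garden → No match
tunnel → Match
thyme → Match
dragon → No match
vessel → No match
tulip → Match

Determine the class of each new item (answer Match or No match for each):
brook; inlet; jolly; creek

The rule appears to be: contains 't'.
brook — no 't', hence No match. inlet — has 't', hence Match. jolly — no 't', hence No match. creek — no 't', hence No match.

No match, Match, No match, No match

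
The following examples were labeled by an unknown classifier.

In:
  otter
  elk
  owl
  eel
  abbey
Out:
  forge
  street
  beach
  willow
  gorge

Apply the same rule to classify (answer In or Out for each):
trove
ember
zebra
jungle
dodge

Out, In, Out, Out, Out

All 'In' examples share one property — starts with a vowel — and every 'Out' example lacks it.
Out: trove, since starts with 't'.
In: ember, since starts with 'e'.
Out: zebra, since starts with 'z'.
Out: jungle, since starts with 'j'.
Out: dodge, since starts with 'd'.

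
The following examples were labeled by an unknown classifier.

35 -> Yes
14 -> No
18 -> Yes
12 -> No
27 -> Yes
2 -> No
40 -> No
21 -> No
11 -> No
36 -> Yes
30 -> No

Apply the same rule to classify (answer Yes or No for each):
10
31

The rule appears to be: digit sum ≥ 6.
10: digit sum 1+0 = 1, does not pass → No. 31: digit sum 3+1 = 4, does not pass → No.

No, No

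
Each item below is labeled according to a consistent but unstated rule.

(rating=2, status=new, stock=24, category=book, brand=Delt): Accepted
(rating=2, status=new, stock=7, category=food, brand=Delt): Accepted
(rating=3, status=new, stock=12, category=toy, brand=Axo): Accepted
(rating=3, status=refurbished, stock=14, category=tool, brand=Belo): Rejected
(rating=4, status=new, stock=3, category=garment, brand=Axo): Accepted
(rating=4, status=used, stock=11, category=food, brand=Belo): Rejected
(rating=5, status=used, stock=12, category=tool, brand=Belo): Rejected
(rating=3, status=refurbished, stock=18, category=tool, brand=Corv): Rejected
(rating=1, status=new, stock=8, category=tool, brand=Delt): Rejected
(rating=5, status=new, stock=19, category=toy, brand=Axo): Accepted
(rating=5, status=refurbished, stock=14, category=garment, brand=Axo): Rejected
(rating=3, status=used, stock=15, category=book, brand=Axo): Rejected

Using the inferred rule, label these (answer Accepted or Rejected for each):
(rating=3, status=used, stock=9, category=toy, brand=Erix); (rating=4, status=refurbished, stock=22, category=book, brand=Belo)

All 'Accepted' examples share one property — status is new AND rating ≥ 2 — and every 'Rejected' example lacks it.
(rating=3, status=used, stock=9, category=toy, brand=Erix) → status is used, rating = 3 → Rejected.
(rating=4, status=refurbished, stock=22, category=book, brand=Belo) → status is refurbished, rating = 4 → Rejected.

Rejected, Rejected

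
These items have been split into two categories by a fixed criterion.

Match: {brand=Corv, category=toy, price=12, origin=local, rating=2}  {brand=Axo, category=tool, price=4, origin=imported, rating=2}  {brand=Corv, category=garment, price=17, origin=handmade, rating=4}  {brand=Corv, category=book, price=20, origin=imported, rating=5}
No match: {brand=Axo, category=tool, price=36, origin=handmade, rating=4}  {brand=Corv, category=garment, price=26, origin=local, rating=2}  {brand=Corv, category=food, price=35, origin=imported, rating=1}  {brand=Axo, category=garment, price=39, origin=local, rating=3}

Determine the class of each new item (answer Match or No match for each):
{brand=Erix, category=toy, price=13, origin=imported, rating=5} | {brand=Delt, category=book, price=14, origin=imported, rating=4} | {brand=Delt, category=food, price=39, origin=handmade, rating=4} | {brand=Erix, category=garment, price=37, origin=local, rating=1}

Match, Match, No match, No match

The classifier is using: price ≤ 20.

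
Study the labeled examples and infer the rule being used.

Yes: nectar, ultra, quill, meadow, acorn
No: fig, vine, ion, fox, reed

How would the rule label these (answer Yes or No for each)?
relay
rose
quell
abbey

Yes, No, Yes, Yes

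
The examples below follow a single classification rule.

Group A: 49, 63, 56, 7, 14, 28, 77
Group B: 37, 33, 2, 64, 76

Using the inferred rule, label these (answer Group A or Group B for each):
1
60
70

Group B, Group B, Group A

Looking at the examples, the only property every 'Group A' case has and every 'Group B' case lacks is: multiple of 7.
1 — 1 = 7·0 + 1, hence Group B. 60 — 60 = 7·8 + 4, hence Group B. 70 — 70 = 7·10, hence Group A.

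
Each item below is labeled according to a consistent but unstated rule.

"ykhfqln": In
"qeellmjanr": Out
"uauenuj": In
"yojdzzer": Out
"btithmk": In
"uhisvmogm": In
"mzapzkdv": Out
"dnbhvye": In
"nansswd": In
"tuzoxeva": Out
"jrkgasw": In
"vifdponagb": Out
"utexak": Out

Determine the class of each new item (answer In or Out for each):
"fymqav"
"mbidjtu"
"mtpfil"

Looking at the examples, the only property every 'In' case has and every 'Out' case lacks is: odd length.
"fymqav": length 6 — does not pass, so Out.
"mbidjtu": length 7 — qualifies, so In.
"mtpfil": length 6 — does not pass, so Out.

Out, In, Out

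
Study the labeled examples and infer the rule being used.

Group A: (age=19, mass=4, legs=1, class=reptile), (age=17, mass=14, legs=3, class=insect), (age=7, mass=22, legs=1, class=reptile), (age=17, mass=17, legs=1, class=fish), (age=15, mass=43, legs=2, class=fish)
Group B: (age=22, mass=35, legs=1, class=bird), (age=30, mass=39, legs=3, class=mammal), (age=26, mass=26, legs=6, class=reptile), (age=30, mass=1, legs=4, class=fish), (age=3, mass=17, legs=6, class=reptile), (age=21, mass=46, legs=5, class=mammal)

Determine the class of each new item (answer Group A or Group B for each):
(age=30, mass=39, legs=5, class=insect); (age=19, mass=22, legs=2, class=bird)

Rule: age ≥ 7 AND age ≤ 19. This holds for each 'Group A' example and fails for each 'Group B' one.
(age=30, mass=39, legs=5, class=insect) — age = 30, hence Group B. (age=19, mass=22, legs=2, class=bird) — age = 19, hence Group A.

Group B, Group A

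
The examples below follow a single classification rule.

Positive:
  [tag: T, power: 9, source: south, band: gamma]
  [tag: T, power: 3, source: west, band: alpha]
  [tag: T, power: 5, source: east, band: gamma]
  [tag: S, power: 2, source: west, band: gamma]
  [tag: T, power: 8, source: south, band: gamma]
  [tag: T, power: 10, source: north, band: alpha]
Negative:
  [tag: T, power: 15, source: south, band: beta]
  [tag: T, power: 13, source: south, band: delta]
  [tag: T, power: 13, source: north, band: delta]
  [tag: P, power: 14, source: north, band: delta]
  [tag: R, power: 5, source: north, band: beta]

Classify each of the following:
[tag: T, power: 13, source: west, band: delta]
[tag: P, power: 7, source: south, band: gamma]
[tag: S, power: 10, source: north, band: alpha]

Negative, Positive, Positive

The rule appears to be: band is alpha OR band is gamma.
[tag: T, power: 13, source: west, band: delta]: band is delta, fails this test → Negative.
[tag: P, power: 7, source: south, band: gamma]: band is gamma, fits → Positive.
[tag: S, power: 10, source: north, band: alpha]: band is alpha, fits → Positive.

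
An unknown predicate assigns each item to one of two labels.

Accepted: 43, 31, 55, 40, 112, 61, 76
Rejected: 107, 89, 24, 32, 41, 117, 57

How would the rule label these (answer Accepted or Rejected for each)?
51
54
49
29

Rejected, Rejected, Accepted, Rejected

The rule appears to be: ≡ 1 (mod 3).
51: 51 mod 3 = 0, fails this test → Rejected. 54: 54 mod 3 = 0, fails this test → Rejected. 49: 49 mod 3 = 1, matches → Accepted. 29: 29 mod 3 = 2, fails this test → Rejected.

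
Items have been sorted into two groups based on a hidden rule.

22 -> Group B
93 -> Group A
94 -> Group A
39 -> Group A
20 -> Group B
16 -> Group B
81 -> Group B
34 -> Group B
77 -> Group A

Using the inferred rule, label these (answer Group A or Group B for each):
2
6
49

Group B, Group B, Group A

All 'Group A' examples share one property — digit sum ≥ 10 — and every 'Group B' example lacks it.
2: digit sum 2 — does not pass, so Group B.
6: digit sum 6 — does not pass, so Group B.
49: digit sum 4+9 = 13 — qualifies, so Group A.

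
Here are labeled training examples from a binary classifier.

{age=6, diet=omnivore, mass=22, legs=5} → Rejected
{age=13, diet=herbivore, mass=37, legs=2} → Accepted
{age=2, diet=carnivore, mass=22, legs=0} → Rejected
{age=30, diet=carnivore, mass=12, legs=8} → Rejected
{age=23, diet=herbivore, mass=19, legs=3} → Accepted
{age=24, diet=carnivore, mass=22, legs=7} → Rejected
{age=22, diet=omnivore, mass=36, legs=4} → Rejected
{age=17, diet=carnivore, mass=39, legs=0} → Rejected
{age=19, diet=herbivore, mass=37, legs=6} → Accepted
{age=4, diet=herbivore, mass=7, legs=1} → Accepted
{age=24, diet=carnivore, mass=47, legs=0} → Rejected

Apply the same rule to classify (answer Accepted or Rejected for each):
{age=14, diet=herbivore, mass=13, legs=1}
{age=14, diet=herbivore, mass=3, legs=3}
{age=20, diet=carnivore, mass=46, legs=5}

The common property of the 'Accepted' items is: diet is herbivore. No 'Rejected' item has it.
{age=14, diet=herbivore, mass=13, legs=1}: Accepted (diet is herbivore).
{age=14, diet=herbivore, mass=3, legs=3}: Accepted (diet is herbivore).
{age=20, diet=carnivore, mass=46, legs=5}: Rejected (diet is carnivore).

Accepted, Accepted, Rejected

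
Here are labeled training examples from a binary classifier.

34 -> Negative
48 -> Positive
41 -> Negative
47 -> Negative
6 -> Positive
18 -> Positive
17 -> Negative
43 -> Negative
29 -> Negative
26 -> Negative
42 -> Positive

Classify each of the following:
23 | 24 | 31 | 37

Negative, Positive, Negative, Negative

'Positive' ⟺ multiple of 3.
23 — 23 = 3·7 + 2, hence Negative. 24 — 24 = 3·8, hence Positive. 31 — 31 = 3·10 + 1, hence Negative. 37 — 37 = 3·12 + 1, hence Negative.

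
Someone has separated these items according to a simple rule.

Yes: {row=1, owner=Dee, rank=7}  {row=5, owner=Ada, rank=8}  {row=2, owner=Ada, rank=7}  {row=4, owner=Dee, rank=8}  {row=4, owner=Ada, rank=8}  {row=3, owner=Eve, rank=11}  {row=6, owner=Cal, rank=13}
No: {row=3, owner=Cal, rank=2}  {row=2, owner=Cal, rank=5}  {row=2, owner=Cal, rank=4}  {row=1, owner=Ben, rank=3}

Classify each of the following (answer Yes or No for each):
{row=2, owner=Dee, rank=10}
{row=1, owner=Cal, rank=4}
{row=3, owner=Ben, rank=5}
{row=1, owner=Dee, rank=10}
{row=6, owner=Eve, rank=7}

Yes, No, No, Yes, Yes

The distinguishing property — rank ≥ 7 — holds for all the 'Yes' cases and none of the 'No' cases.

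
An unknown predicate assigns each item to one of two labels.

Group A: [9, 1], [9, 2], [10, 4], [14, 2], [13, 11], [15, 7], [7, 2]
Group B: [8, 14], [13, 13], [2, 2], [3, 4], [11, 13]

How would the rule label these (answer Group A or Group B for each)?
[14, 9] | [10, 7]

The common property of the 'Group A' items is: first > second. No 'Group B' item has it.

Group A, Group A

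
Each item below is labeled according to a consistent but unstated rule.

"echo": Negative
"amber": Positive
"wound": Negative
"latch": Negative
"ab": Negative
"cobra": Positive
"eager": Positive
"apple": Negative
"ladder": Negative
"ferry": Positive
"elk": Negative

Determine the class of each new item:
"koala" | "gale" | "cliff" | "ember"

Negative, Negative, Negative, Positive

The rule appears to be: odd length AND contains 'r'.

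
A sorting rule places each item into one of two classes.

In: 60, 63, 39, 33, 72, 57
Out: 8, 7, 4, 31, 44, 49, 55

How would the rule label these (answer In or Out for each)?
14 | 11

Looking at the examples, the only property every 'In' case has and every 'Out' case lacks is: multiple of 3.
14: Out (14 = 3·4 + 2). 11: Out (11 = 3·3 + 2).

Out, Out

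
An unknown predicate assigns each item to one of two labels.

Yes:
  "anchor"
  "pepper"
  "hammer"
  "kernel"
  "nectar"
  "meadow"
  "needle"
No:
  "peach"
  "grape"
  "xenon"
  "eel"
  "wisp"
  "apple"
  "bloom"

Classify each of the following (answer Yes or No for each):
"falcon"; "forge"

Yes, No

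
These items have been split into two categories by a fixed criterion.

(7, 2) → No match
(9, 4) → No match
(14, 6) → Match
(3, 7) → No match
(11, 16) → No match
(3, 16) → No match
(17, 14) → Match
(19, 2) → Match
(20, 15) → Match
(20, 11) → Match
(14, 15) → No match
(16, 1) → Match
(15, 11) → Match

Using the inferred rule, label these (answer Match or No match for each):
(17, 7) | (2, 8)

Match, No match

The distinguishing property — first > second AND sum ≥ 17 — holds for all the 'Match' cases and none of the 'No match' cases.
Match: (17, 7), since 17 > 7, 17+7 = 24.
No match: (2, 8), since 2 < 8, 2+8 = 10.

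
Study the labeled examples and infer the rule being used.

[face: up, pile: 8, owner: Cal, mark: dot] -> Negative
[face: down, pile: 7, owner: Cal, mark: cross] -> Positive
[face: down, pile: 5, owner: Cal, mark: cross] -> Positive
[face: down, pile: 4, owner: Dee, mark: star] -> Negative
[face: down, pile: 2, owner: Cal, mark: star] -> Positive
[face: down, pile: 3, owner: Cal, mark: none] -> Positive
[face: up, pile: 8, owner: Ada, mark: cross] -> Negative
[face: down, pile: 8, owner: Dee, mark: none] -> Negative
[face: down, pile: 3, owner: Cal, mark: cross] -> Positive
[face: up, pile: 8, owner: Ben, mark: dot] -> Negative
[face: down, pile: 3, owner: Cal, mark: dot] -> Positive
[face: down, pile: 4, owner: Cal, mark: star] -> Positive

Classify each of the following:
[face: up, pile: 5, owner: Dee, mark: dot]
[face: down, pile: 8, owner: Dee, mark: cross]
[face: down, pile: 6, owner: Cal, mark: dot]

Negative, Negative, Positive

The classifier is using: owner is Cal AND face is down.
[face: up, pile: 5, owner: Dee, mark: dot]: owner is Dee, face is up — lacks this property, so Negative. [face: down, pile: 8, owner: Dee, mark: cross]: owner is Dee, face is down — lacks this property, so Negative. [face: down, pile: 6, owner: Cal, mark: dot]: owner is Cal, face is down — matches, so Positive.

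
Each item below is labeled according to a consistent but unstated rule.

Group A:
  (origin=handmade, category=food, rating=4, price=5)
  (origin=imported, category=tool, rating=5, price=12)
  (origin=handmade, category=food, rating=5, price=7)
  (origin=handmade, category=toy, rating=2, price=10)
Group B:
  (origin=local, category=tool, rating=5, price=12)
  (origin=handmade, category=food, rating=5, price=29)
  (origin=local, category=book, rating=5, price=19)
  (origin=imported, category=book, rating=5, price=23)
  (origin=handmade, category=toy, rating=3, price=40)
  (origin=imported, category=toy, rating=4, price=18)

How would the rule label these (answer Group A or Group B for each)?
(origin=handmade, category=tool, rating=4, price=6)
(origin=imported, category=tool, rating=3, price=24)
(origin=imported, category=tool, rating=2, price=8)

The classifier is using: origin is not local AND price ≤ 12.

Group A, Group B, Group A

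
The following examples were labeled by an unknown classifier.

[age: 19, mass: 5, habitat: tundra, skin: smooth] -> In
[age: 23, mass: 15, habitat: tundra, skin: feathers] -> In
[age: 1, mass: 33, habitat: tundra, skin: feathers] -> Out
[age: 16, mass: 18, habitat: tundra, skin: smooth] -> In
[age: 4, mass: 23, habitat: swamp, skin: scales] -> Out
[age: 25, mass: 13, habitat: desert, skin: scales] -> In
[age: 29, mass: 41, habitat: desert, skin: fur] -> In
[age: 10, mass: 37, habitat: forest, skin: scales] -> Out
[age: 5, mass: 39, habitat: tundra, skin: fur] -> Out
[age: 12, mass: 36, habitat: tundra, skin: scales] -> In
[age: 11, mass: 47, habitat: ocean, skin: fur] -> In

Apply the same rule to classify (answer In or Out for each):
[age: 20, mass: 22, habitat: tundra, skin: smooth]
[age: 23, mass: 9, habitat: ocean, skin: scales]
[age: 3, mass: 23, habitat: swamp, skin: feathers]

The common property of the 'In' items is: age ≥ 11. No 'Out' item has it.

In, In, Out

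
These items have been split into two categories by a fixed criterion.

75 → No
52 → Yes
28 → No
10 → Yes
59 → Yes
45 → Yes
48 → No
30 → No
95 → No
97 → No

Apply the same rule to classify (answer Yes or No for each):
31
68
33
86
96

Yes, No, No, No, No

One predicate separates the groups cleanly: ≡ 3 (mod 7).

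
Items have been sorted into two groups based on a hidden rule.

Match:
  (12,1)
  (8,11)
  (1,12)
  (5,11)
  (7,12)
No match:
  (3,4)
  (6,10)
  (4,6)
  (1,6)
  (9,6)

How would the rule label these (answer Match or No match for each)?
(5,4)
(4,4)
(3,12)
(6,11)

A rule that fits every label: max ≥ 11 — true of each 'Match' example, false of each 'No match' one.
(5,4): max 5, doesn't qualify → No match. (4,4): max 4, doesn't qualify → No match. (3,12): max 12, fits → Match. (6,11): max 11, fits → Match.

No match, No match, Match, Match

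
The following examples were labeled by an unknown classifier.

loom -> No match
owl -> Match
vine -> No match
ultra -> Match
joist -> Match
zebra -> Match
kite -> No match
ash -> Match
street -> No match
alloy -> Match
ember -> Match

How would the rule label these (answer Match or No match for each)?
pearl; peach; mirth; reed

All 'Match' examples share one property — odd length — and every 'No match' example lacks it.
pearl — length 5, hence Match.
peach — length 5, hence Match.
mirth — length 5, hence Match.
reed — length 4, hence No match.

Match, Match, Match, No match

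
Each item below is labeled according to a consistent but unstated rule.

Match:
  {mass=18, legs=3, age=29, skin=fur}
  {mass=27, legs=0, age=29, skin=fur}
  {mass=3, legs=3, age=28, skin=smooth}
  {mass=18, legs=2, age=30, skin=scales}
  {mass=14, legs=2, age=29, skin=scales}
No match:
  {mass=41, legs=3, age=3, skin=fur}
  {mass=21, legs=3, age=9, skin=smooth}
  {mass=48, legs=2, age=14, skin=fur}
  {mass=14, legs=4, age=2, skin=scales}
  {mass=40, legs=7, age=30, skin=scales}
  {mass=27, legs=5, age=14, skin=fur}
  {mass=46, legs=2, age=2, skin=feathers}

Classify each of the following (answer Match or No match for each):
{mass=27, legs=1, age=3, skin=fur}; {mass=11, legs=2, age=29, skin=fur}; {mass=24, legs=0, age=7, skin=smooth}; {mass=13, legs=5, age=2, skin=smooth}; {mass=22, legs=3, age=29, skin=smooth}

The rule appears to be: age ≥ 28 AND legs ≤ 3.
{mass=27, legs=1, age=3, skin=fur}: No match (age = 3, legs = 1). {mass=11, legs=2, age=29, skin=fur}: Match (age = 29, legs = 2). {mass=24, legs=0, age=7, skin=smooth}: No match (age = 7, legs = 0). {mass=13, legs=5, age=2, skin=smooth}: No match (age = 2, legs = 5). {mass=22, legs=3, age=29, skin=smooth}: Match (age = 29, legs = 3).

No match, Match, No match, No match, Match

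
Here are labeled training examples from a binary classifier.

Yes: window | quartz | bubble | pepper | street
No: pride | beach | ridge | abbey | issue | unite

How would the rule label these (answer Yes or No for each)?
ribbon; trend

The classifier is using: even length.
ribbon: length 6 — checks out, so Yes. trend: length 5 — lacks this property, so No.

Yes, No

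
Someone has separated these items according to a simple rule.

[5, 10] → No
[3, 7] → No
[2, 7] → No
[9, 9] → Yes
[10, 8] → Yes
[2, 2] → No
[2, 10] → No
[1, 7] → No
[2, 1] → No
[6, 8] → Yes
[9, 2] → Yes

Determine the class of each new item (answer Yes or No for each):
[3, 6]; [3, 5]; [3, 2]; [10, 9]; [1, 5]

No, No, No, Yes, No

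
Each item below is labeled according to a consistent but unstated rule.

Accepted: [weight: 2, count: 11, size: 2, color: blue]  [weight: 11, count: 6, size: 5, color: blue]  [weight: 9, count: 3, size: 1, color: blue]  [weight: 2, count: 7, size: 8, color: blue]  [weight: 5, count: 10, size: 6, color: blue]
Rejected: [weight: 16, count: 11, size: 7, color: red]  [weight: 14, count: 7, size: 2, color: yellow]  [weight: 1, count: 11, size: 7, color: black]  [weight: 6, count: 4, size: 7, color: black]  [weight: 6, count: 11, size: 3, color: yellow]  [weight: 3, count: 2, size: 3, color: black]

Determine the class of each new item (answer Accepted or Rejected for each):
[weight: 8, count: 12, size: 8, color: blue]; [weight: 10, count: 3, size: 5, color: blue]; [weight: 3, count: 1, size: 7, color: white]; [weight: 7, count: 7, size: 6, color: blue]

The classifier is using: color is blue.
[weight: 8, count: 12, size: 8, color: blue]: color is blue, satisfies this → Accepted.
[weight: 10, count: 3, size: 5, color: blue]: color is blue, satisfies this → Accepted.
[weight: 3, count: 1, size: 7, color: white]: color is white, doesn't qualify → Rejected.
[weight: 7, count: 7, size: 6, color: blue]: color is blue, satisfies this → Accepted.

Accepted, Accepted, Rejected, Accepted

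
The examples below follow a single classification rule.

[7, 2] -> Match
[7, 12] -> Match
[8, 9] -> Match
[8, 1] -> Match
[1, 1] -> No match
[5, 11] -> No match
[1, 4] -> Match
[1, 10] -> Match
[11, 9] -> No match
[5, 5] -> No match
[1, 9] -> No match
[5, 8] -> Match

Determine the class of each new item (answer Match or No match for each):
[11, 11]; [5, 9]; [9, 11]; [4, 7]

No match, No match, No match, Match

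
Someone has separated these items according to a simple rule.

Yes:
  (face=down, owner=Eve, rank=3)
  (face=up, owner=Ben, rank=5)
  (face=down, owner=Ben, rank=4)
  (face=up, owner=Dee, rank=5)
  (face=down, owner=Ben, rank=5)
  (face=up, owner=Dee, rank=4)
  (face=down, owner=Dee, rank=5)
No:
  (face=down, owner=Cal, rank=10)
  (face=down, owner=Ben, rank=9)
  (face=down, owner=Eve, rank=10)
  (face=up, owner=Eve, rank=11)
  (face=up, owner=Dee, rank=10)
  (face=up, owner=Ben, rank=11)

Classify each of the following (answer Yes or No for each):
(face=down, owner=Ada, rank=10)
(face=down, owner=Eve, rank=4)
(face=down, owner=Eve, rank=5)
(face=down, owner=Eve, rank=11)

No, Yes, Yes, No

All 'Yes' examples share one property — rank ≤ 5 — and every 'No' example lacks it.
(face=down, owner=Ada, rank=10) → rank = 10 → No. (face=down, owner=Eve, rank=4) → rank = 4 → Yes. (face=down, owner=Eve, rank=5) → rank = 5 → Yes. (face=down, owner=Eve, rank=11) → rank = 11 → No.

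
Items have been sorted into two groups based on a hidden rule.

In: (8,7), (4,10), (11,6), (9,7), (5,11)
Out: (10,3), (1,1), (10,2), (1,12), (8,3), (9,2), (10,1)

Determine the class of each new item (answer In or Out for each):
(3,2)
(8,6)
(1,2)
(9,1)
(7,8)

'In' ⟺ sum ≥ 14.
(3,2) → 3+2 = 5 → Out. (8,6) → 8+6 = 14 → In. (1,2) → 1+2 = 3 → Out. (9,1) → 9+1 = 10 → Out. (7,8) → 7+8 = 15 → In.

Out, In, Out, Out, In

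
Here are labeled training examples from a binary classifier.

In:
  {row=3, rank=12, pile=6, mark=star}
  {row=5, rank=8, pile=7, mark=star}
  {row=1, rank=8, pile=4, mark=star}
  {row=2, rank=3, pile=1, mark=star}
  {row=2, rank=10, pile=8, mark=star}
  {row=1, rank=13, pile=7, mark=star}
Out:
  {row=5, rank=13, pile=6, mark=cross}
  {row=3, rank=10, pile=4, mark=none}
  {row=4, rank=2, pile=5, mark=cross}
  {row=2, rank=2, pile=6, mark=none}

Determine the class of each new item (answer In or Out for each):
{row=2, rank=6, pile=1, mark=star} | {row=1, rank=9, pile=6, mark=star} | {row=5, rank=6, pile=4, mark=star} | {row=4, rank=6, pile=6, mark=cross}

The pattern is that an item is 'In' exactly when: mark is star.
{row=2, rank=6, pile=1, mark=star}: mark is star, fits → In.
{row=1, rank=9, pile=6, mark=star}: mark is star, fits → In.
{row=5, rank=6, pile=4, mark=star}: mark is star, fits → In.
{row=4, rank=6, pile=6, mark=cross}: mark is cross, does not pass → Out.

In, In, In, Out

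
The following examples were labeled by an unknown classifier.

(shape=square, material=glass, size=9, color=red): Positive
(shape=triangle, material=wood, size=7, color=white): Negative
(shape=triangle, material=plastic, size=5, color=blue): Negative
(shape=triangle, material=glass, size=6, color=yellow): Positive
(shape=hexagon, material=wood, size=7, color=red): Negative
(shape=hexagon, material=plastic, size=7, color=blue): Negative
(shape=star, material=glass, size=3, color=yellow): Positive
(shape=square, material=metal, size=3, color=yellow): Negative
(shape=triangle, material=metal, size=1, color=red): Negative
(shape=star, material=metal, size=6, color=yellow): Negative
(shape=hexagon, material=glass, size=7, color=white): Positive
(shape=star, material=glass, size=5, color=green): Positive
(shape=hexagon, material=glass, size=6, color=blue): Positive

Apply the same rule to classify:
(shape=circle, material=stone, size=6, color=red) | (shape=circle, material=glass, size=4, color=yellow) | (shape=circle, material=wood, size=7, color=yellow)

Negative, Positive, Negative

The common property of the 'Positive' items is: material is glass. No 'Negative' item has it.
(shape=circle, material=stone, size=6, color=red) → material is stone → Negative. (shape=circle, material=glass, size=4, color=yellow) → material is glass → Positive. (shape=circle, material=wood, size=7, color=yellow) → material is wood → Negative.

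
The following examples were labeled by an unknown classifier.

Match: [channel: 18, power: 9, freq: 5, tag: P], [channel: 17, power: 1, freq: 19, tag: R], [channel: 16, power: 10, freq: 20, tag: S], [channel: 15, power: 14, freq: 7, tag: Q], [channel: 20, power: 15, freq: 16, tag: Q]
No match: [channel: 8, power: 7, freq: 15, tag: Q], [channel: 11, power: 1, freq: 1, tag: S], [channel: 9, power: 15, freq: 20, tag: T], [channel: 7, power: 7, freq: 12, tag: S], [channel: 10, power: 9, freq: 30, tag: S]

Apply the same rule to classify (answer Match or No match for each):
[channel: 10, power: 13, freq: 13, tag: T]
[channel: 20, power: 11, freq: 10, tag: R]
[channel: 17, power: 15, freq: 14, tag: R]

The classifier is using: channel ≥ 15.
[channel: 10, power: 13, freq: 13, tag: T]: channel = 10, doesn't qualify → No match.
[channel: 20, power: 11, freq: 10, tag: R]: channel = 20, satisfies this → Match.
[channel: 17, power: 15, freq: 14, tag: R]: channel = 17, satisfies this → Match.

No match, Match, Match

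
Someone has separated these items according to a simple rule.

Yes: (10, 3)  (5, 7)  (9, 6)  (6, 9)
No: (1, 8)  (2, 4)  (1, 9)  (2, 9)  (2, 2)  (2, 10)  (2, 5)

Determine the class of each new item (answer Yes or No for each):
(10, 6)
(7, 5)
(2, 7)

All 'Yes' examples share one property — first ≥ 3 — and every 'No' example lacks it.

Yes, Yes, No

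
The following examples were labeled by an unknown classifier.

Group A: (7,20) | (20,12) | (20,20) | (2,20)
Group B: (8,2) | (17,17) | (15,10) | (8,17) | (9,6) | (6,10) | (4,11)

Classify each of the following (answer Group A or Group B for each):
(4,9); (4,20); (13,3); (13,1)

Group B, Group A, Group B, Group B

The common property of the 'Group A' items is: max ≥ 20. No 'Group B' item has it.
Group B: (4,9), since max 9. Group A: (4,20), since max 20. Group B: (13,3), since max 13. Group B: (13,1), since max 13.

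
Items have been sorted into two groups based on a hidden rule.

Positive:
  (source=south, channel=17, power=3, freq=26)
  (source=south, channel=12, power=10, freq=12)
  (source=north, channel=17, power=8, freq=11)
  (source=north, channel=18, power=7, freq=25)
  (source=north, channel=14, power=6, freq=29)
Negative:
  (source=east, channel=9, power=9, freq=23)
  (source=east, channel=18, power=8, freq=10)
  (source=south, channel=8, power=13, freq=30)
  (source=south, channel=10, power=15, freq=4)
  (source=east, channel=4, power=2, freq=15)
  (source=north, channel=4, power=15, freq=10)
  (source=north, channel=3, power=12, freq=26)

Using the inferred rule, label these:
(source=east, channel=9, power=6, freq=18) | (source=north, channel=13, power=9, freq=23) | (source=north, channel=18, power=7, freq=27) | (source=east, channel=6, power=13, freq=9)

Negative, Positive, Positive, Negative

One predicate separates the groups cleanly: freq ≥ 11 AND channel ≥ 10.
(source=east, channel=9, power=6, freq=18): freq = 18, channel = 9 — fails this test, so Negative. (source=north, channel=13, power=9, freq=23): freq = 23, channel = 13 — qualifies, so Positive. (source=north, channel=18, power=7, freq=27): freq = 27, channel = 18 — qualifies, so Positive. (source=east, channel=6, power=13, freq=9): freq = 9, channel = 6 — fails this test, so Negative.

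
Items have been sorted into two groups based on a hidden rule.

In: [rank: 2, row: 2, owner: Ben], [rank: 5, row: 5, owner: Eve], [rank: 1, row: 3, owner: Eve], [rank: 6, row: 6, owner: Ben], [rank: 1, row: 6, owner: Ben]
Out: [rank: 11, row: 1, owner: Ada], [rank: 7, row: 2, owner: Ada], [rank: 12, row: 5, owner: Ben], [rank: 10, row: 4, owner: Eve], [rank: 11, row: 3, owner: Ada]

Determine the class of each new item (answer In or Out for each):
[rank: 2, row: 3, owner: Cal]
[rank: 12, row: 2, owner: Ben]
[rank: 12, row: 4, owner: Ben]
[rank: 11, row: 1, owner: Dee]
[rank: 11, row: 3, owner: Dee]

In, Out, Out, Out, Out

The pattern is that an item is 'In' exactly when: rank ≤ 6.
[rank: 2, row: 3, owner: Cal]: rank = 2 — has this property, so In.
[rank: 12, row: 2, owner: Ben]: rank = 12 — doesn't qualify, so Out.
[rank: 12, row: 4, owner: Ben]: rank = 12 — doesn't qualify, so Out.
[rank: 11, row: 1, owner: Dee]: rank = 11 — doesn't qualify, so Out.
[rank: 11, row: 3, owner: Dee]: rank = 11 — doesn't qualify, so Out.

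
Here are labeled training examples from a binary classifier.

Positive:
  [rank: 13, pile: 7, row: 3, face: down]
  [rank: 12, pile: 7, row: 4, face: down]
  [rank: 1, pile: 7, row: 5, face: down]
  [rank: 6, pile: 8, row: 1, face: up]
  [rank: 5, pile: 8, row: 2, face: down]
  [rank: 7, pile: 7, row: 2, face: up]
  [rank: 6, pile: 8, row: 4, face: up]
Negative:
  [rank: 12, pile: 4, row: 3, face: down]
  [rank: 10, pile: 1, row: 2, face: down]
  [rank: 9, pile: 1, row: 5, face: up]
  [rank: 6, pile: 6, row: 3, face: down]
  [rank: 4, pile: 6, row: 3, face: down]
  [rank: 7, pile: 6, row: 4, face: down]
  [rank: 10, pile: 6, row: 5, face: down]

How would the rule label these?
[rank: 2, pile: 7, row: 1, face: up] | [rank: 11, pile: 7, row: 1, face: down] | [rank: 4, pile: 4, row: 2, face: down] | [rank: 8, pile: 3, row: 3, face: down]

Rule: pile ≥ 7. This holds for each 'Positive' example and fails for each 'Negative' one.

Positive, Positive, Negative, Negative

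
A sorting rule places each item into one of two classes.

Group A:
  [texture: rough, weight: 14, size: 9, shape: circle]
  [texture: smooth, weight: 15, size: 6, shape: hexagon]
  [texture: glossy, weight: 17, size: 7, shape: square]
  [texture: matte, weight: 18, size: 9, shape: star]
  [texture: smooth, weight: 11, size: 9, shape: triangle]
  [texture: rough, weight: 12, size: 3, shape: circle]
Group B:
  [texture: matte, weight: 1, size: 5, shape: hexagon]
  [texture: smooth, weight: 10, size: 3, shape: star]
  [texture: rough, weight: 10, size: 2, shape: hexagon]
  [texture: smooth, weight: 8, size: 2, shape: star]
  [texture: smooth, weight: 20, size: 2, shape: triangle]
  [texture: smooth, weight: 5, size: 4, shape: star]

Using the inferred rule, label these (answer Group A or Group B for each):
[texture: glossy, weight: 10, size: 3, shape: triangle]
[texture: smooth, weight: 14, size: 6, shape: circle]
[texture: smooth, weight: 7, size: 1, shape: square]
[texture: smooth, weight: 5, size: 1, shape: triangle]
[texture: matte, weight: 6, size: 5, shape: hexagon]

Group B, Group A, Group B, Group B, Group B

The common property of the 'Group A' items is: weight ≥ 11 AND size ≥ 3. No 'Group B' item has it.
[texture: glossy, weight: 10, size: 3, shape: triangle] → weight = 10, size = 3 → Group B. [texture: smooth, weight: 14, size: 6, shape: circle] → weight = 14, size = 6 → Group A. [texture: smooth, weight: 7, size: 1, shape: square] → weight = 7, size = 1 → Group B. [texture: smooth, weight: 5, size: 1, shape: triangle] → weight = 5, size = 1 → Group B. [texture: matte, weight: 6, size: 5, shape: hexagon] → weight = 6, size = 5 → Group B.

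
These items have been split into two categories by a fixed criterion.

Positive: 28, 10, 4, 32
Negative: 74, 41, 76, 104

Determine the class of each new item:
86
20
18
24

Negative, Positive, Positive, Positive

The rule appears to be: at most 32.
86: 86 > 32 — fails this test, so Negative.
20: 20 ≤ 32 — checks out, so Positive.
18: 18 ≤ 32 — checks out, so Positive.
24: 24 ≤ 32 — checks out, so Positive.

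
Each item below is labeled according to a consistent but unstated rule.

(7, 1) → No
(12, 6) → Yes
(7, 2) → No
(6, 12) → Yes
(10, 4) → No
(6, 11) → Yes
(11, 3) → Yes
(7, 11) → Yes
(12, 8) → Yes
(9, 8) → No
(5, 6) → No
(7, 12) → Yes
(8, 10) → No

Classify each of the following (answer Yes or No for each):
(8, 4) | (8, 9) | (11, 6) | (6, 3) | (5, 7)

No, No, Yes, No, No

The distinguishing property — max ≥ 11 — holds for all the 'Yes' cases and none of the 'No' cases.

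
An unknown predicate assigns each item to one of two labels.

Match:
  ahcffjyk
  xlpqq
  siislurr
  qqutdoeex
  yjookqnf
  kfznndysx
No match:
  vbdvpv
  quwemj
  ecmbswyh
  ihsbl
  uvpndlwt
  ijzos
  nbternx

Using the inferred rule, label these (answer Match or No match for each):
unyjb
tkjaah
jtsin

Checking candidate rules against both groups, what survives is: has a double letter.
unyjb → no doubled letter → No match. tkjaah → 'aa' doubled → Match. jtsin → no doubled letter → No match.

No match, Match, No match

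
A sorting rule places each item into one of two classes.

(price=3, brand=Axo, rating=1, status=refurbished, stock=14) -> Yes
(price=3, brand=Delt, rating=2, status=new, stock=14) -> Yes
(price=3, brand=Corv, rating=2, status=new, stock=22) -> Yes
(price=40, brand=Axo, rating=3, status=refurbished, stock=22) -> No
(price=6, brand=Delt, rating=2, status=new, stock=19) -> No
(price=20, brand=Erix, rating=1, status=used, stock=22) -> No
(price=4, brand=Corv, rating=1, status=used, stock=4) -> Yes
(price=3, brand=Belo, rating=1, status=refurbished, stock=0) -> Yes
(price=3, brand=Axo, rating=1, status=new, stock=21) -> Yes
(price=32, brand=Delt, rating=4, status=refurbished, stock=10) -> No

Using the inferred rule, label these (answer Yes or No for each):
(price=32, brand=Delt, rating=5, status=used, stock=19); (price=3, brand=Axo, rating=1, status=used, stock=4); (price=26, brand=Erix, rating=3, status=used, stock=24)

No, Yes, No

The distinguishing property — price ≤ 4 — holds for all the 'Yes' cases and none of the 'No' cases.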